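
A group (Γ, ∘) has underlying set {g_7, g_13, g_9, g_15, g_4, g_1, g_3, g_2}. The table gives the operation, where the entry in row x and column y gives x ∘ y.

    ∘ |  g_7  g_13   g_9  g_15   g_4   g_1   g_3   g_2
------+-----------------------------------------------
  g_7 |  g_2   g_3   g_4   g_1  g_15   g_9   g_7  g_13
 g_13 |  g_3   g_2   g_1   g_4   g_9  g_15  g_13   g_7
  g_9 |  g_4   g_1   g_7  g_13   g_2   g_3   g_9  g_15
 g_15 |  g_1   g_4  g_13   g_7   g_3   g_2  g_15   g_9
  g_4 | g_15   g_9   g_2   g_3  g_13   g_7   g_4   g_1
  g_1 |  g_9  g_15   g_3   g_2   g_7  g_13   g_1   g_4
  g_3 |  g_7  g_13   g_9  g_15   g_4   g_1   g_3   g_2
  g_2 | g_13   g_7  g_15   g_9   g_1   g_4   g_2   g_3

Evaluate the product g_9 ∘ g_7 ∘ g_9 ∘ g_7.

g_9 ∘ g_7 = g_4
g_4 ∘ g_9 = g_2
g_2 ∘ g_7 = g_13
(Structurally, Γ here is isomorphic to the cyclic group Z_8.)

g_13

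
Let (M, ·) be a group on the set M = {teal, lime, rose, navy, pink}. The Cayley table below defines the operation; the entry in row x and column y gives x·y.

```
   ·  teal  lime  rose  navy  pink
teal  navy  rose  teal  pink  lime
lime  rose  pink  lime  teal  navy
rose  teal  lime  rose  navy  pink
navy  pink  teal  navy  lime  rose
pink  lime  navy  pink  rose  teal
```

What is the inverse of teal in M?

First locate the identity: row rose matches the header, so rose is the identity.
Scan row teal for rose: teal·lime = rose. Hence teal^(-1) = lime.

lime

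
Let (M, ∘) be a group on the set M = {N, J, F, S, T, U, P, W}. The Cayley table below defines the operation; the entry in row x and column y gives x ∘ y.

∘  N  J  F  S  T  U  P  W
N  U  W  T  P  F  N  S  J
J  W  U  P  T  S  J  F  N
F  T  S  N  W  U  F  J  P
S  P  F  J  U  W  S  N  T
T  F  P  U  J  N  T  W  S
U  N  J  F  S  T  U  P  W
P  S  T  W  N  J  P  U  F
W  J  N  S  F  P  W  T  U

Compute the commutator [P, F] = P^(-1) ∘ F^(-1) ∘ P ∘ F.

Identity is U; from the table P^(-1) = P and F^(-1) = T.
P ∘ T = J
J ∘ P = F
F ∘ F = N
(Structurally, M here is isomorphic to the dihedral group D_4.)

N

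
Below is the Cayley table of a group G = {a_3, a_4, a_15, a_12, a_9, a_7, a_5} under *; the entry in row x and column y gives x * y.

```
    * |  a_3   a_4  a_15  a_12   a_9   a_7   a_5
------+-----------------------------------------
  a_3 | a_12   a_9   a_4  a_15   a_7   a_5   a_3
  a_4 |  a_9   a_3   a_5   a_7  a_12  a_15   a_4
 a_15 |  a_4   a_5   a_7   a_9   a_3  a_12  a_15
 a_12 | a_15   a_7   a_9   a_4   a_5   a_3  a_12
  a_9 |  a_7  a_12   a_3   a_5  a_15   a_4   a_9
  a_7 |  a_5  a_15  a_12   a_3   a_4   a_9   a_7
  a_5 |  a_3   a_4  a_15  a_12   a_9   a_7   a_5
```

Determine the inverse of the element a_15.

First locate the identity: row a_5 matches the header, so a_5 is the identity.
Scan row a_15 for a_5: a_15 * a_4 = a_5. Hence a_15^(-1) = a_4.
(Structurally, G here is isomorphic to the cyclic group Z_7.)

a_4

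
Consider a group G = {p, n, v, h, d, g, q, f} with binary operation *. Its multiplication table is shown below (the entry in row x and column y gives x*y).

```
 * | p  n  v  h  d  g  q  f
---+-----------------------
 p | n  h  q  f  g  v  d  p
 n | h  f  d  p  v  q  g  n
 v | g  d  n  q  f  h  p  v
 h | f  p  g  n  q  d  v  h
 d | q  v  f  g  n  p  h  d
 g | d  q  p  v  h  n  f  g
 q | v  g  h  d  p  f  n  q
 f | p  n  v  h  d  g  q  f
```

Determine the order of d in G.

4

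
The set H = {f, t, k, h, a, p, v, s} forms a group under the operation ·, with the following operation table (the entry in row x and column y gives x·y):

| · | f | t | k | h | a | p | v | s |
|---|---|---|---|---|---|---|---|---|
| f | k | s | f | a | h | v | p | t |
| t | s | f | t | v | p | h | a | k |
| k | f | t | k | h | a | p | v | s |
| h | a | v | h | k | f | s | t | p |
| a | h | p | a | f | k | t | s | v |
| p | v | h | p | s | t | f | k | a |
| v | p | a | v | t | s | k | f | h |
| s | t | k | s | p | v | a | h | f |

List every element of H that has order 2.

Identity is k. Compute the order of each non-identity element by repeated multiplication:
  f: f → k  (order 2)
  t: t → f → s → k  (order 4)
  h: h → k  (order 2)
  a: a → k  (order 2)
  p: p → f → v → k  (order 4)
  v: v → f → p → k  (order 4)
  s: s → f → t → k  (order 4)
Elements of order 2: {a, f, h}.
(Structurally, H here is isomorphic to Z_2 x Z_4.)

{a, f, h}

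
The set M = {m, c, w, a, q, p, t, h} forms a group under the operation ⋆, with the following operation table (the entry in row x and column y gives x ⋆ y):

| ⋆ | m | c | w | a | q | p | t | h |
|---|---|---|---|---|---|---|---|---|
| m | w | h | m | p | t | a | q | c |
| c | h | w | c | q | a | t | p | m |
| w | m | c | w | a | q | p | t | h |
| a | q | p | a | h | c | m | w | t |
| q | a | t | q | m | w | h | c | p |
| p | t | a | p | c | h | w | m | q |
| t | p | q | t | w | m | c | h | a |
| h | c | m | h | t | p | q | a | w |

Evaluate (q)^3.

q

q^1 = q
q^2 = q ⋆ q = w
q^3 = w ⋆ q = q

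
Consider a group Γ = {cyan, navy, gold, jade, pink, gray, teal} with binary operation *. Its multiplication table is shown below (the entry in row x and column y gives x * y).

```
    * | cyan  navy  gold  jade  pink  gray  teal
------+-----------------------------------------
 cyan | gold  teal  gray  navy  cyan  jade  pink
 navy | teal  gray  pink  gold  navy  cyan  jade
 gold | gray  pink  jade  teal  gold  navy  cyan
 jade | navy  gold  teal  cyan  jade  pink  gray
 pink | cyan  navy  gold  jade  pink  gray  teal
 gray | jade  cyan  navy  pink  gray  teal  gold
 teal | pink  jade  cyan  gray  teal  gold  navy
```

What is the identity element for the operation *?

The identity e satisfies e * x = x for all x, so its row in the table reproduces the column headers.
Row pink reads: cyan, navy, gold, jade, pink, gray, teal — exactly the header order. So pink is the identity.
(Structurally, Γ here is isomorphic to the cyclic group Z_7.)

pink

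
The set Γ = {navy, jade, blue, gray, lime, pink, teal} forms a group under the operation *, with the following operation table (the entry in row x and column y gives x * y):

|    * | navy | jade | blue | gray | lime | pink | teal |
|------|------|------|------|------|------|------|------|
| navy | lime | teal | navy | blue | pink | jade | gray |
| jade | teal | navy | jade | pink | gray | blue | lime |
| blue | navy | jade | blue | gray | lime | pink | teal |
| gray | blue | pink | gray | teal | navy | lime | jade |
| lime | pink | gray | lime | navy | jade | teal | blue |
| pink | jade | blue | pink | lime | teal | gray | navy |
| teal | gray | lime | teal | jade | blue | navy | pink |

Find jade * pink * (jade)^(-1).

The identity is blue. In row jade, the entry blue sits in column pink, so jade^(-1) = pink.
jade * pink = blue
blue * pink = pink

pink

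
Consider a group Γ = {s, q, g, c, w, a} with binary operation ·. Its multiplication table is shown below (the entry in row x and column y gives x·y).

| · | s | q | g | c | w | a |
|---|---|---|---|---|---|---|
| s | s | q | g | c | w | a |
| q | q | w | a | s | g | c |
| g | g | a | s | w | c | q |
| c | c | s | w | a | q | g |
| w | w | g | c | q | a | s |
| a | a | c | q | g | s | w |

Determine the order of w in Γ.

The identity element is s (its row matches the header).
w^1 = w
w^2 = w·w = a
w^3 = a·w = s
The first power of w equal to the identity is w^3, so ord(w) = 3.

3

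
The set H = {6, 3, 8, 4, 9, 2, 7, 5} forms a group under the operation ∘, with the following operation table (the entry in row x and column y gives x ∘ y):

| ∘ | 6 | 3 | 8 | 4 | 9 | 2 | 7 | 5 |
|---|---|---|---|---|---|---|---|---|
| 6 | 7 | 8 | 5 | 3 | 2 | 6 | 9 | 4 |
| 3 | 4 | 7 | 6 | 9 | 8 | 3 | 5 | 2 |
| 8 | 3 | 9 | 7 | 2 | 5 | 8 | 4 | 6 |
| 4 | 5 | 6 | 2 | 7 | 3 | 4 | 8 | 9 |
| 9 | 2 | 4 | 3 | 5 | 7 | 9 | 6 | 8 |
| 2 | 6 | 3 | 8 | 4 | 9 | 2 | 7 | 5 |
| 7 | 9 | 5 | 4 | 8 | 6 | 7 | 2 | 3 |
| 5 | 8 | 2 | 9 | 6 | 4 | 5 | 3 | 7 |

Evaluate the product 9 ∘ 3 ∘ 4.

7

9 ∘ 3 = 4
4 ∘ 4 = 7
(Structurally, H here is isomorphic to the quaternion group Q_8.)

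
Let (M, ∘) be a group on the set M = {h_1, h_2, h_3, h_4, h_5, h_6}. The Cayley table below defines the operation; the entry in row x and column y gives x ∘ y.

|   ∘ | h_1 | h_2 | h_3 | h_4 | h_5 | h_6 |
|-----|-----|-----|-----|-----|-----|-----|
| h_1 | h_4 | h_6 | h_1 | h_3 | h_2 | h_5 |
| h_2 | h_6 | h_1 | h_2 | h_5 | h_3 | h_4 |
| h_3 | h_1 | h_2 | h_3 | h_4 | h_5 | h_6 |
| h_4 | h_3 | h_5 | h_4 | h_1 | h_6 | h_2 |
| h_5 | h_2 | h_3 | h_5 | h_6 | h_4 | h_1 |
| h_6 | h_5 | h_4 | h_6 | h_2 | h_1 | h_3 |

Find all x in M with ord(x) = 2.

{h_6}

Identity is h_3. Compute the order of each non-identity element by repeated multiplication:
  h_1: h_1 → h_4 → h_3  (order 3)
  h_2: h_2 → h_1 → h_6 → h_4 → h_5 → h_3  (order 6)
  h_4: h_4 → h_1 → h_3  (order 3)
  h_5: h_5 → h_4 → h_6 → h_1 → h_2 → h_3  (order 6)
  h_6: h_6 → h_3  (order 2)
Elements of order 2: {h_6}.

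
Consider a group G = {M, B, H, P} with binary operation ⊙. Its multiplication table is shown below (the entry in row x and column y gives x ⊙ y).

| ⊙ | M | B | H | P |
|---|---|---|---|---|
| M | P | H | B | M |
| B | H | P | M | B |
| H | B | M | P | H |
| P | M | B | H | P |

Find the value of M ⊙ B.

H

Read row M, column B: M ⊙ B = H.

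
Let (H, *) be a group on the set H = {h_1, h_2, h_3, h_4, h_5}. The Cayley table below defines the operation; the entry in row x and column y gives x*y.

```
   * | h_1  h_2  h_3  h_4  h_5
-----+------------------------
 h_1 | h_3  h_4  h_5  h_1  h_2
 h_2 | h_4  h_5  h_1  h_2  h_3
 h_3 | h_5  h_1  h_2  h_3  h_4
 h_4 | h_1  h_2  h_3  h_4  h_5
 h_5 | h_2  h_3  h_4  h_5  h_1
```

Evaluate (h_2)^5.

h_2^1 = h_2
h_2^2 = h_2*h_2 = h_5
h_2^3 = h_5*h_2 = h_3
h_2^4 = h_3*h_2 = h_1
h_2^5 = h_1*h_2 = h_4

h_4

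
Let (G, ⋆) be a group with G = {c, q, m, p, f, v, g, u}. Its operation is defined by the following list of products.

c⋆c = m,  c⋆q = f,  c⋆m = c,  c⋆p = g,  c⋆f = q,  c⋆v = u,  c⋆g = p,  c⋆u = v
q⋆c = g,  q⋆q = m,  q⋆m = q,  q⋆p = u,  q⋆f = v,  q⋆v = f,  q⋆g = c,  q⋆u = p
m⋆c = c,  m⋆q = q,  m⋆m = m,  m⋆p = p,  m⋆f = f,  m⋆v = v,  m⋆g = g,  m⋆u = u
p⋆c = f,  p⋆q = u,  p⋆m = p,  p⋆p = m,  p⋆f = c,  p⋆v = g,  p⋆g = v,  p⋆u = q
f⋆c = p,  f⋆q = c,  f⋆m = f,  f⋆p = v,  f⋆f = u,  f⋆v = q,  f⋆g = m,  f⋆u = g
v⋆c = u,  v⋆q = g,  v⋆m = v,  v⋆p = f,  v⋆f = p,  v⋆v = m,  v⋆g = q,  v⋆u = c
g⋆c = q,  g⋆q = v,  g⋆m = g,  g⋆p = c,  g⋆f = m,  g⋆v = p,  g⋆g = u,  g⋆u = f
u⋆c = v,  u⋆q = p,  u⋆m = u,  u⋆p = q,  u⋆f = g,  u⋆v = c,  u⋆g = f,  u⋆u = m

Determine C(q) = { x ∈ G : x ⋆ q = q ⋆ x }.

{m, p, q, u}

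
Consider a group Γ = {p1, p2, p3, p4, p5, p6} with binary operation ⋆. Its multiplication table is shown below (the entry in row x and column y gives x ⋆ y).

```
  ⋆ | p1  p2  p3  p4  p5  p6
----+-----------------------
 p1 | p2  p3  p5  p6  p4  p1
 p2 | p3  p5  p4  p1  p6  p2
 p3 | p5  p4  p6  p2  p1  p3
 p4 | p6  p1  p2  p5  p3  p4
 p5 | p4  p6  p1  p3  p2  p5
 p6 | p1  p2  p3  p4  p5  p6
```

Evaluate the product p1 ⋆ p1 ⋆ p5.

p6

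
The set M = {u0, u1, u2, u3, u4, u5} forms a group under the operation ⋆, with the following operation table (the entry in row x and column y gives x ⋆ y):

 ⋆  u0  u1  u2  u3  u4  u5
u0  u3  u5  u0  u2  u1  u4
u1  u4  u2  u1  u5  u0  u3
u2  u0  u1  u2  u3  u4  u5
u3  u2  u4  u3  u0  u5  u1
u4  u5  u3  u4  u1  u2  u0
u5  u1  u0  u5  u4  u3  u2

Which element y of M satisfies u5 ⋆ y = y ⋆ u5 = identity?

u5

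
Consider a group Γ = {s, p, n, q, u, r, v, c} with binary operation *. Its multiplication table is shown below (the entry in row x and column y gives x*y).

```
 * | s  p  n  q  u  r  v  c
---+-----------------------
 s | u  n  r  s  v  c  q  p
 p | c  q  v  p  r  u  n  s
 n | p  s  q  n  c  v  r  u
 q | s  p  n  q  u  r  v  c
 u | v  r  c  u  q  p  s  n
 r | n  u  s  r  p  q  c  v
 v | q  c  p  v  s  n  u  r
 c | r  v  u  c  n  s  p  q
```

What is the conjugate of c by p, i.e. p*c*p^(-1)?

The identity is q. In row p, the entry q sits in column p, so p^(-1) = p.
p*c = s
s*p = n

n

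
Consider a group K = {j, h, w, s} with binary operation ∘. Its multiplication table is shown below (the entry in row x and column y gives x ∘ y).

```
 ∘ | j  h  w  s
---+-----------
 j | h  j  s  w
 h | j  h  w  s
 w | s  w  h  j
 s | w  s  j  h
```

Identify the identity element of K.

h

The identity e satisfies e ∘ x = x for all x, so its row in the table reproduces the column headers.
Row h reads: j, h, w, s — exactly the header order. So h is the identity.
(Structurally, K here is isomorphic to the Klein four-group V_4.)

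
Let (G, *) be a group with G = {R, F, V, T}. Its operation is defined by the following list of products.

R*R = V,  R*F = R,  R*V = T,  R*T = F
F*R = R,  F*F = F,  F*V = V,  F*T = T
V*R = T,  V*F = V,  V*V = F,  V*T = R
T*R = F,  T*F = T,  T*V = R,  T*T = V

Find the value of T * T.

Read row T, column T: T * T = V.

V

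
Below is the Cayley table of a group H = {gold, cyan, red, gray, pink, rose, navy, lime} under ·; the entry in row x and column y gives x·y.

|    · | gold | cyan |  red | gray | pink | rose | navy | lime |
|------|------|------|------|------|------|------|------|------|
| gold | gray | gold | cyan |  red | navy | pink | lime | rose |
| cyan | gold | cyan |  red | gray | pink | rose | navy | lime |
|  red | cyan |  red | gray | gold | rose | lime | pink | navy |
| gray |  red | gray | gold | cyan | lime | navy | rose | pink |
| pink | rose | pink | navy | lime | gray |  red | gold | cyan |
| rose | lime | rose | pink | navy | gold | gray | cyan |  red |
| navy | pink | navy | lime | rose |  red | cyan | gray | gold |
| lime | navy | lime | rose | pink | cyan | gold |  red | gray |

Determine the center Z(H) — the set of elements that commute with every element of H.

{cyan, gray}

An element z is central iff its row equals its column in the table.
For lime: lime·rose = gold ≠ red = rose·lime, so lime ∉ Z.
Checking each element this way leaves Z(H) = {cyan, gray}.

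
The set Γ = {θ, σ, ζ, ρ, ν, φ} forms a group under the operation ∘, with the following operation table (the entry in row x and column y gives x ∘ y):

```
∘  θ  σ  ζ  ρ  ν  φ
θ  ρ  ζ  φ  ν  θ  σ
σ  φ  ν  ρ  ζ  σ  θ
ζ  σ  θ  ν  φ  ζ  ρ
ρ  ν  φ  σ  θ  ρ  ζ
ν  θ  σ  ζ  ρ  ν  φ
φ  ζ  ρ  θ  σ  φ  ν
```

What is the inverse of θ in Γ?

ρ

First locate the identity: row ν matches the header, so ν is the identity.
Scan row θ for ν: θ ∘ ρ = ν. Hence θ^(-1) = ρ.
(Structurally, Γ here is isomorphic to the symmetric group S_3.)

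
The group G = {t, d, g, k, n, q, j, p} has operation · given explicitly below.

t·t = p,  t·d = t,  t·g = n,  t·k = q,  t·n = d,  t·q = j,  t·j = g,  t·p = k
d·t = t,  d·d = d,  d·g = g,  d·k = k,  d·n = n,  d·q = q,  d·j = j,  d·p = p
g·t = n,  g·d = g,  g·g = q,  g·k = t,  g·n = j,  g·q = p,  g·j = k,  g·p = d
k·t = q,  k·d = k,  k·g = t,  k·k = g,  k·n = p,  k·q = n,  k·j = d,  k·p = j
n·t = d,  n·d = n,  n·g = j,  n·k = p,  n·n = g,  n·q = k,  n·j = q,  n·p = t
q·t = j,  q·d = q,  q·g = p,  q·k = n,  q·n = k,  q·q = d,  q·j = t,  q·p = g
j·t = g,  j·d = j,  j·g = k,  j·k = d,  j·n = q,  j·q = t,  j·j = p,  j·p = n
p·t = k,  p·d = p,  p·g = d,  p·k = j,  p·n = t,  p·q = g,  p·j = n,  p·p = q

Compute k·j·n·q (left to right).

k

k·j = d
d·n = n
n·q = k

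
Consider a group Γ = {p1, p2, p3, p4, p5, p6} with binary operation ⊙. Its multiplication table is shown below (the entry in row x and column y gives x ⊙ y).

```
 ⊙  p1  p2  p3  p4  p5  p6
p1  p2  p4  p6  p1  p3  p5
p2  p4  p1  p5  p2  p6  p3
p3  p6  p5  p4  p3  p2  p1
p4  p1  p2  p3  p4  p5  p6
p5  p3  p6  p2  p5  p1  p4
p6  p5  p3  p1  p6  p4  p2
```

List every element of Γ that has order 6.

Identity is p4. Compute the order of each non-identity element by repeated multiplication:
  p1: p1 → p2 → p4  (order 3)
  p2: p2 → p1 → p4  (order 3)
  p3: p3 → p4  (order 2)
  p5: p5 → p1 → p3 → p2 → p6 → p4  (order 6)
  p6: p6 → p2 → p3 → p1 → p5 → p4  (order 6)
Elements of order 6: {p5, p6}.

{p5, p6}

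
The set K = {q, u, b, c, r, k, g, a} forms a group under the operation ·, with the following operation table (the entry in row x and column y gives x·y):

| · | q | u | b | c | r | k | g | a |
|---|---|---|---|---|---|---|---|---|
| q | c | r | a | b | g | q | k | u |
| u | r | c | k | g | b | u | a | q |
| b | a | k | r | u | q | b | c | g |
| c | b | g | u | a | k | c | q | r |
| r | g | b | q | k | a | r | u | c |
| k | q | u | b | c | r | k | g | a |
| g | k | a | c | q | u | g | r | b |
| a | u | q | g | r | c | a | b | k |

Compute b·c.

Read row b, column c: b·c = u.

u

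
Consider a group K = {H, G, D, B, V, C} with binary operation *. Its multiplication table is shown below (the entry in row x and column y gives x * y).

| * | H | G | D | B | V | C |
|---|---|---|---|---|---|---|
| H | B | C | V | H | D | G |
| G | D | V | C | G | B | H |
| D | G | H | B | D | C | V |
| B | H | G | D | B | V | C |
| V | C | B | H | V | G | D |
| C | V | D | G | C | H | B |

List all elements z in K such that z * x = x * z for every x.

An element z is central iff its row equals its column in the table.
For H: H * V = D ≠ C = V * H, so H ∉ Z.
Checking each element this way leaves Z(K) = {B}.

{B}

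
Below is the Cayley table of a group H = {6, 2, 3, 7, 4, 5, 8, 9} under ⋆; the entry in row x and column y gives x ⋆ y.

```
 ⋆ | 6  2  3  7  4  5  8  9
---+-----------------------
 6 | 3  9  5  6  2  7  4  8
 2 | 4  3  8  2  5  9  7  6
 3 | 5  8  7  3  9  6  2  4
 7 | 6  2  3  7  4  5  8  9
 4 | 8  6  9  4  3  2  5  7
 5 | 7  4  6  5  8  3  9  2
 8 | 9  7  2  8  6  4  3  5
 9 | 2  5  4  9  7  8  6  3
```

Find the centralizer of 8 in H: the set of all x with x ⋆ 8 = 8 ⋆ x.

Compare row 8 with column 8 entry by entry.
2 ⋆ 8 = 7 = 8 ⋆ 2, so 2 commutes with 8.
5 ⋆ 8 = 9 but 8 ⋆ 5 = 4, so 5 does not.
Collecting the elements that commute with 8: C(8) = {2, 3, 7, 8}.

{2, 3, 7, 8}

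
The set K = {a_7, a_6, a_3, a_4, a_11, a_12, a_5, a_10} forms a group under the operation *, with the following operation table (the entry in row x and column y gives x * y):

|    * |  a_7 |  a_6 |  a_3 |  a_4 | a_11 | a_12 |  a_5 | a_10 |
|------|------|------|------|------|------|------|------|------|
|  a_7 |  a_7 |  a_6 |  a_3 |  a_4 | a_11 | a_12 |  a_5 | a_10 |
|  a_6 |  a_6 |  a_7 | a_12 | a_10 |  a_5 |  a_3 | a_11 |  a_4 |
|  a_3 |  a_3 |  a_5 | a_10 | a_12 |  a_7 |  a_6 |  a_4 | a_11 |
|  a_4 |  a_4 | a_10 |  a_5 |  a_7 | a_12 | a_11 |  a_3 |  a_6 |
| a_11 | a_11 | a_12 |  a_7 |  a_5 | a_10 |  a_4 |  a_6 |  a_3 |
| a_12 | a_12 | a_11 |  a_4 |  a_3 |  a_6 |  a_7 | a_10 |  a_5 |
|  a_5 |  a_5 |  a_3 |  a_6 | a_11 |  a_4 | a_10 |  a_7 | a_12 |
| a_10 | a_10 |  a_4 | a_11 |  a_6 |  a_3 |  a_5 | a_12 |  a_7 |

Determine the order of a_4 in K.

2

The identity element is a_7 (its row matches the header).
a_4^1 = a_4
a_4^2 = a_4 * a_4 = a_7
The first power of a_4 equal to the identity is a_4^2, so ord(a_4) = 2.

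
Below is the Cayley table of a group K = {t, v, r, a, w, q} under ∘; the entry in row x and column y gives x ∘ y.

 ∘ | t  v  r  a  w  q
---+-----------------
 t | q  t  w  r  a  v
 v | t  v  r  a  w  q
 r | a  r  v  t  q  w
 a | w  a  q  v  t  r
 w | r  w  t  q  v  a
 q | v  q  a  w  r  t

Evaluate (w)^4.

w^1 = w
w^2 = w ∘ w = v
w^3 = v ∘ w = w
w^4 = w ∘ w = v

v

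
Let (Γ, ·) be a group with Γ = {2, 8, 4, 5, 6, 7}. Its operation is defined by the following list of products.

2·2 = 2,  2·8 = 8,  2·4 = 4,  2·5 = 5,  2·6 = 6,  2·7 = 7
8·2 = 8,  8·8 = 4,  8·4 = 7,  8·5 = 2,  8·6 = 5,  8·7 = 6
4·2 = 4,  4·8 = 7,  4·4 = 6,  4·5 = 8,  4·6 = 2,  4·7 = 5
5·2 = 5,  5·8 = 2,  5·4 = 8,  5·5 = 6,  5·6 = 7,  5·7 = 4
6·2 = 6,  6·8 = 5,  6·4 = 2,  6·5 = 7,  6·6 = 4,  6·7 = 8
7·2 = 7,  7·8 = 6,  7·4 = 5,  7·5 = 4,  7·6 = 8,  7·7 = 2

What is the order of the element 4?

3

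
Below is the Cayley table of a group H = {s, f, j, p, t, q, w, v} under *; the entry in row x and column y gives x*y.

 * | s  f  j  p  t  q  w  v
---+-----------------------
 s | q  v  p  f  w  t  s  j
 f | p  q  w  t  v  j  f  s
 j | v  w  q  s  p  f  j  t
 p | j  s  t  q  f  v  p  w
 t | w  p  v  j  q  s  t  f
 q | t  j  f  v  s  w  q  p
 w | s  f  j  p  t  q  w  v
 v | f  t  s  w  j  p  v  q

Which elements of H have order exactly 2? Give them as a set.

{q}

Identity is w. Compute the order of each non-identity element by repeated multiplication:
  s: s → q → t → w  (order 4)
  f: f → q → j → w  (order 4)
  j: j → q → f → w  (order 4)
  p: p → q → v → w  (order 4)
  t: t → q → s → w  (order 4)
  q: q → w  (order 2)
  v: v → q → p → w  (order 4)
Elements of order 2: {q}.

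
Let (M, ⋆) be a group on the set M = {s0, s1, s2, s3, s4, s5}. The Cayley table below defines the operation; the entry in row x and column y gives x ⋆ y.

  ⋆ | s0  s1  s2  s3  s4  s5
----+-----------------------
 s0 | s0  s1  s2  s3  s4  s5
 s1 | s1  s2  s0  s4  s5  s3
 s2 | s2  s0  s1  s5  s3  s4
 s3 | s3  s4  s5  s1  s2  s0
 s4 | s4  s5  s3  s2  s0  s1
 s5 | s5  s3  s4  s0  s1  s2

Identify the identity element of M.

The identity e satisfies e ⋆ x = x for all x, so its row in the table reproduces the column headers.
Row s0 reads: s0, s1, s2, s3, s4, s5 — exactly the header order. So s0 is the identity.

s0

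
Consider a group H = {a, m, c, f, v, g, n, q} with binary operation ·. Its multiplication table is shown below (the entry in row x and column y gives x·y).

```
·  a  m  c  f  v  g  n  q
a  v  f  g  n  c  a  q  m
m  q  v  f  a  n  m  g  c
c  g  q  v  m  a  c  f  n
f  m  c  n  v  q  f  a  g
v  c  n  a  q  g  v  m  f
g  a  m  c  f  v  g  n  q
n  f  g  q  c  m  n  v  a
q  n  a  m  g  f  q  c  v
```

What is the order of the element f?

4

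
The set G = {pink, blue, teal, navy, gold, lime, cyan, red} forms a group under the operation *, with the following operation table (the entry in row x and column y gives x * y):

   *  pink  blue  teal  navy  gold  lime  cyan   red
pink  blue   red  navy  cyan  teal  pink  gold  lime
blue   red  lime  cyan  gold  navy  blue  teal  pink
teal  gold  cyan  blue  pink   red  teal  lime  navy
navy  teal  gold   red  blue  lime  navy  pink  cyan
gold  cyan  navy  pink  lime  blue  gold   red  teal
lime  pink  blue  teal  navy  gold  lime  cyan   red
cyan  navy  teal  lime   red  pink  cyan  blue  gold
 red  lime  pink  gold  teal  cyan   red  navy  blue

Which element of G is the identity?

lime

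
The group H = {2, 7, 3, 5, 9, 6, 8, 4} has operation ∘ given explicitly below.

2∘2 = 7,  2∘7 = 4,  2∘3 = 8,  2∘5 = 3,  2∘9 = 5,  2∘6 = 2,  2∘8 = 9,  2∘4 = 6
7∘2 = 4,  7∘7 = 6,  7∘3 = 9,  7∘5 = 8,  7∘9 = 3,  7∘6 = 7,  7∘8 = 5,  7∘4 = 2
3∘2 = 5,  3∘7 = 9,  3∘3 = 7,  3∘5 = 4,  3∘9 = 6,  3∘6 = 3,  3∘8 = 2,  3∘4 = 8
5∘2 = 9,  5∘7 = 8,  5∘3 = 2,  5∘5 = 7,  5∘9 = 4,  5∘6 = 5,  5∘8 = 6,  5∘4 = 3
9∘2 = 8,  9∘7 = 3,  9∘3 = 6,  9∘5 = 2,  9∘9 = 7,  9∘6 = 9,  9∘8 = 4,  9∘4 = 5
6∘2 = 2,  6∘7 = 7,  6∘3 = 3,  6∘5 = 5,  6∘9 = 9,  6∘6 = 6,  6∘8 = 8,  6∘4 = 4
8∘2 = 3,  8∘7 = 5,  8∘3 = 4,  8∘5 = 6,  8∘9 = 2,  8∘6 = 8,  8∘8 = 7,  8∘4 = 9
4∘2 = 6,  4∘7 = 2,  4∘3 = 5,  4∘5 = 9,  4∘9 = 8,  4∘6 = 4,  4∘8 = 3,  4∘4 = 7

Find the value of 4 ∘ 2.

6

Read row 4, column 2: 4 ∘ 2 = 6.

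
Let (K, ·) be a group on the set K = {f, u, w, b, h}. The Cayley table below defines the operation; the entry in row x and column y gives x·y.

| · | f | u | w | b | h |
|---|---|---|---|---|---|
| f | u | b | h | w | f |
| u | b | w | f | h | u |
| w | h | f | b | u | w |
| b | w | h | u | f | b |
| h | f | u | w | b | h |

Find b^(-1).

First locate the identity: row h matches the header, so h is the identity.
Scan row b for h: b·u = h. Hence b^(-1) = u.

u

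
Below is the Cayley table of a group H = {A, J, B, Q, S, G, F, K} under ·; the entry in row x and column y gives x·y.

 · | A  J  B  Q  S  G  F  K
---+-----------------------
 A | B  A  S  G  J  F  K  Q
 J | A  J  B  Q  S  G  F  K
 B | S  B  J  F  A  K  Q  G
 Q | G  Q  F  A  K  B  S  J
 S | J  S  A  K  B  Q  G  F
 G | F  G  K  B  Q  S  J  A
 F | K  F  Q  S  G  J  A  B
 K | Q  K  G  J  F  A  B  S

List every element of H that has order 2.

Identity is J. Compute the order of each non-identity element by repeated multiplication:
  A: A → B → S → J  (order 4)
  B: B → J  (order 2)
  Q: Q → A → G → B → F → S → K → J  (order 8)
  S: S → B → A → J  (order 4)
  G: G → S → Q → B → K → A → F → J  (order 8)
  F: F → A → K → B → Q → S → G → J  (order 8)
  K: K → S → F → B → G → A → Q → J  (order 8)
Elements of order 2: {B}.

{B}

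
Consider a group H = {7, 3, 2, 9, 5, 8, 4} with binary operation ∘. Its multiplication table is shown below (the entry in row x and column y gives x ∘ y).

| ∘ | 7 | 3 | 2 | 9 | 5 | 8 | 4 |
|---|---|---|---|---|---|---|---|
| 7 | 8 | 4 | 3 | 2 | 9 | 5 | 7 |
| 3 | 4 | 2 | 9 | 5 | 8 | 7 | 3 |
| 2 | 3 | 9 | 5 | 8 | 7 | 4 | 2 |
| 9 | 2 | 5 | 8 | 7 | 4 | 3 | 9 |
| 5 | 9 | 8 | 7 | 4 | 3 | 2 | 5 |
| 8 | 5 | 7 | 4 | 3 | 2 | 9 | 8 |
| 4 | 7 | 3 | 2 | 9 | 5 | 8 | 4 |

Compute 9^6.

9^1 = 9
9^2 = 9 ∘ 9 = 7
9^3 = 7 ∘ 9 = 2
9^4 = 2 ∘ 9 = 8
9^5 = 8 ∘ 9 = 3
9^6 = 3 ∘ 9 = 5

5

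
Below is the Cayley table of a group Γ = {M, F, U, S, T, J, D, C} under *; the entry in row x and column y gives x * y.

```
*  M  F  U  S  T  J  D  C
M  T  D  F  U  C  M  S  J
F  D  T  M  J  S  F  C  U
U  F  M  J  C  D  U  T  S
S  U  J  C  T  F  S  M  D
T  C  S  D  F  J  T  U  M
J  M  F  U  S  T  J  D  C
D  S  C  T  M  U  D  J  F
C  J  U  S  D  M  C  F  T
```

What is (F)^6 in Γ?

T

F^1 = F
F^2 = F * F = T
F^3 = T * F = S
F^4 = S * F = J
F^5 = J * F = F
F^6 = F * F = T
(Structurally, Γ here is isomorphic to Z_2 x Z_4.)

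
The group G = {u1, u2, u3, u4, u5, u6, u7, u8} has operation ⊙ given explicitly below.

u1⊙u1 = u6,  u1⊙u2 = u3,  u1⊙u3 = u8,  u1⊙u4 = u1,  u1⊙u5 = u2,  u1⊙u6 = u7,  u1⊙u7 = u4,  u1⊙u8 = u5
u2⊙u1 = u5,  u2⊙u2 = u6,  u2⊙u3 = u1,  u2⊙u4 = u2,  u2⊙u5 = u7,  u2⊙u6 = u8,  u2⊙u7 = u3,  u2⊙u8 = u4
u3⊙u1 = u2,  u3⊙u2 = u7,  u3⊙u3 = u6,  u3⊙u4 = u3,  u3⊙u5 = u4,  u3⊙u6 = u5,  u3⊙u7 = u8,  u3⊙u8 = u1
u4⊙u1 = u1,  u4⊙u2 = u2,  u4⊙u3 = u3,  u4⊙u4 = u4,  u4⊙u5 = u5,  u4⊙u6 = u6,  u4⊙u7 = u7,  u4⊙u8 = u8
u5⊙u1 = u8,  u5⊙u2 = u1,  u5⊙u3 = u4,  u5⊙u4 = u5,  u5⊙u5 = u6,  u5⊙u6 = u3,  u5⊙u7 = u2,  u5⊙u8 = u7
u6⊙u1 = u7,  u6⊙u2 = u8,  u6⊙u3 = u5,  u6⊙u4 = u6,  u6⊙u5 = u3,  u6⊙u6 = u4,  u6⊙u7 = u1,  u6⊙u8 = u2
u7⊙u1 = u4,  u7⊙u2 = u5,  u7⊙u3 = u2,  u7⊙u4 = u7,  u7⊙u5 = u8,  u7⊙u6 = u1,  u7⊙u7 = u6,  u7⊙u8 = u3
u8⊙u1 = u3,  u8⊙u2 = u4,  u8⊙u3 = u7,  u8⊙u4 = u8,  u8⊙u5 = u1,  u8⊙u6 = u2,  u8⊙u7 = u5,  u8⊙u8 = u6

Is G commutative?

u7 ⊙ u2 = u5 but u2 ⊙ u7 = u3.
Since u7 and u2 do not commute, G is not abelian.

No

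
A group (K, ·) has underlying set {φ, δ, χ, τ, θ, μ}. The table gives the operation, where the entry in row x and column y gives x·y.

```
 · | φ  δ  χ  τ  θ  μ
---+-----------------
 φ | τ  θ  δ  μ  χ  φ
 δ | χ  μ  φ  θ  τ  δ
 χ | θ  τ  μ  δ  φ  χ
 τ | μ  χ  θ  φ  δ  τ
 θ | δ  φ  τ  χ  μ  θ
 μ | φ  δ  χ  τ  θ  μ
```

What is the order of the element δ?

2

The identity element is μ (its row matches the header).
δ^1 = δ
δ^2 = δ·δ = μ
The first power of δ equal to the identity is δ^2, so ord(δ) = 2.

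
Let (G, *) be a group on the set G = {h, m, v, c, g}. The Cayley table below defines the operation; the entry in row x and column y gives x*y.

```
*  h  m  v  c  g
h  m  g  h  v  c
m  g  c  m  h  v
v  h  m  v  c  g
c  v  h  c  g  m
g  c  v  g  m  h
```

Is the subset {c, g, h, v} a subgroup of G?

No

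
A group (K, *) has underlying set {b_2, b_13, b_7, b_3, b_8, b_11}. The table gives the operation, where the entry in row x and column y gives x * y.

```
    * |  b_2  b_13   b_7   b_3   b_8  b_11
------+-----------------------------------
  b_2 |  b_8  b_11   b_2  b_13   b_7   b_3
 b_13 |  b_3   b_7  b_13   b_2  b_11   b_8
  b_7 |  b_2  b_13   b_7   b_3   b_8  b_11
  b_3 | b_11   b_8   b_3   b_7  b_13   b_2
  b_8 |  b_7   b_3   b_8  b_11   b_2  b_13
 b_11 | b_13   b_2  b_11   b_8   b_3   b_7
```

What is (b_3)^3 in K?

b_3

b_3^1 = b_3
b_3^2 = b_3 * b_3 = b_7
b_3^3 = b_7 * b_3 = b_3
(Structurally, K here is isomorphic to the symmetric group S_3.)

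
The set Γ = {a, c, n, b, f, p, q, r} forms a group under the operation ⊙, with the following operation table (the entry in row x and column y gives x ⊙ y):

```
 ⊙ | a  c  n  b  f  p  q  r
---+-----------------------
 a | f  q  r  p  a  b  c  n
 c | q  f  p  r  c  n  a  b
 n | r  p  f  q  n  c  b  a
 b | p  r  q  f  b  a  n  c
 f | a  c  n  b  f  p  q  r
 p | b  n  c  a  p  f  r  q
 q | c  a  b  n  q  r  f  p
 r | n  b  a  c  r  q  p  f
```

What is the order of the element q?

The identity element is f (its row matches the header).
q^1 = q
q^2 = q ⊙ q = f
The first power of q equal to the identity is q^2, so ord(q) = 2.
(Structurally, Γ here is isomorphic to the elementary abelian group (Z_2)^3.)

2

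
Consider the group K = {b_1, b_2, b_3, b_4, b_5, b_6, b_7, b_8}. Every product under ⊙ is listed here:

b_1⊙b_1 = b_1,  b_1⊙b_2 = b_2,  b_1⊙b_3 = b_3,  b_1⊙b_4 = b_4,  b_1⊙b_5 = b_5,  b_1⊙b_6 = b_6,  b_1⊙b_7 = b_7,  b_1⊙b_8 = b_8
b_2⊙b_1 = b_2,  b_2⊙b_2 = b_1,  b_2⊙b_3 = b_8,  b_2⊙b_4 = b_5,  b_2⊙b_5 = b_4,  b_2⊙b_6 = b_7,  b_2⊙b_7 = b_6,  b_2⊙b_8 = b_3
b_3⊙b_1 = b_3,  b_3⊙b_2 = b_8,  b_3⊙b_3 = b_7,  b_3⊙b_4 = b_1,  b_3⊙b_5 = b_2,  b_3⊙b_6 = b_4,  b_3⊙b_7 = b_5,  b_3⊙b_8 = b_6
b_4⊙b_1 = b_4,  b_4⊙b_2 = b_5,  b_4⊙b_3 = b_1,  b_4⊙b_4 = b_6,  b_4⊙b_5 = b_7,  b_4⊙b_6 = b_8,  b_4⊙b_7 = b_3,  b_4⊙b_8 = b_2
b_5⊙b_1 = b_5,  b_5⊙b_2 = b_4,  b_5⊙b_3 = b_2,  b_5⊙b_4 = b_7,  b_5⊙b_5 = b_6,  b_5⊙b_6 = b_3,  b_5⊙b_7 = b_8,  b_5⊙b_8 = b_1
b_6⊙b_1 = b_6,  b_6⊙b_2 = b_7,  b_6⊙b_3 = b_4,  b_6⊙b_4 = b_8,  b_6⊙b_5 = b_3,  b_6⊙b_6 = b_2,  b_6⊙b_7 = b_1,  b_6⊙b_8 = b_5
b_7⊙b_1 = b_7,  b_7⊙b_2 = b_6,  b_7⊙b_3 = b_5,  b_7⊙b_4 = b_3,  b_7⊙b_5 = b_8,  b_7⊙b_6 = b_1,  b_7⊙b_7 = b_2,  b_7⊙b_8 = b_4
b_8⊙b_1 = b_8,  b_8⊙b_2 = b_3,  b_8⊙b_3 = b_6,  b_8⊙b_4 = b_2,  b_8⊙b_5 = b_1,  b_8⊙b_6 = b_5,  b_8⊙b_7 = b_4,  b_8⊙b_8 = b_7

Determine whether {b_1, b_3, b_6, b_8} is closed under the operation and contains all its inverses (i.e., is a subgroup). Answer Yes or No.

b_3 ⊙ b_3 = b_7, which is not in {b_1, b_3, b_6, b_8}.
The subset is not closed under ⊙, so it is not a subgroup.

No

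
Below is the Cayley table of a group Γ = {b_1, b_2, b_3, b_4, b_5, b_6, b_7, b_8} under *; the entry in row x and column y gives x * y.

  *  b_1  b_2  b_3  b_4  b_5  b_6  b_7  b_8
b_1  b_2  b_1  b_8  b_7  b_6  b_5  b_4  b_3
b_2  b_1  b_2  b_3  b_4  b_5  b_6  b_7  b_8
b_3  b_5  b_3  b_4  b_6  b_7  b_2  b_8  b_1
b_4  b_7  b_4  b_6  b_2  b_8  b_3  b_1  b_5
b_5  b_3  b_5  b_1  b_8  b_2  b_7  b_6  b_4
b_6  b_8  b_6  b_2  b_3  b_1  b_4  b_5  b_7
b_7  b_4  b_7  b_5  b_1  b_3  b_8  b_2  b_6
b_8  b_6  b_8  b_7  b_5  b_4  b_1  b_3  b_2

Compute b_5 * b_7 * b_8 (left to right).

b_5 * b_7 = b_6
b_6 * b_8 = b_7
(Structurally, Γ here is isomorphic to the dihedral group D_4.)

b_7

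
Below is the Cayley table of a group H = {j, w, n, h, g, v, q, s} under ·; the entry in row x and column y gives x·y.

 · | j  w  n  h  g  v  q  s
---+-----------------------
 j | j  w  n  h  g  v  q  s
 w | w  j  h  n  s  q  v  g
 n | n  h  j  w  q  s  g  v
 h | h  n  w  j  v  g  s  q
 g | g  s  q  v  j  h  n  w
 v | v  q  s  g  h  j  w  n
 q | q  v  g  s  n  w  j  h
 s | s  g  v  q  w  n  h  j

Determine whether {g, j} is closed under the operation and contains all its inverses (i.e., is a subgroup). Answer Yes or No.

{g, j} contains the identity j.
Checking products: every product of two elements of {g, j} (read from the table) lies in {g, j}, so the set is closed.
In a finite group, a nonempty closed subset is a subgroup. So {g, j} ≤ H.

Yes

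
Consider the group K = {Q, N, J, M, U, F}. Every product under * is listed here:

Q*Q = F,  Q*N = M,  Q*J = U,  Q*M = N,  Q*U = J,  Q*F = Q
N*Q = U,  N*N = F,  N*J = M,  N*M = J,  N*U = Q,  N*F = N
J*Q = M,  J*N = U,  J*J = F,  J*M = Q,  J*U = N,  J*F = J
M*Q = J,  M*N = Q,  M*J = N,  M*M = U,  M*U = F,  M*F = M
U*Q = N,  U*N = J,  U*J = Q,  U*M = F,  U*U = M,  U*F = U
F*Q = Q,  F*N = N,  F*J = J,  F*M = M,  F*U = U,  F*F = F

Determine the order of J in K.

2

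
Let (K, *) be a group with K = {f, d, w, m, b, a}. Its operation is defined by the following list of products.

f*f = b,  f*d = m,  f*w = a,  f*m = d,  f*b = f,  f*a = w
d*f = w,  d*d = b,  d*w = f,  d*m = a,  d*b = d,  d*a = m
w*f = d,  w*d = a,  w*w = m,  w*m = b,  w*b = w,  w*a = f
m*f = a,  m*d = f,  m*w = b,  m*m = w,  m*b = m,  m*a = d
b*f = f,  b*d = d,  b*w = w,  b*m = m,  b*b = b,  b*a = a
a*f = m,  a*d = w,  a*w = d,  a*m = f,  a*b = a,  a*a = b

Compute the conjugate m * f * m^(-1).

The identity is b. In row m, the entry b sits in column w, so m^(-1) = w.
m * f = a
a * w = d

d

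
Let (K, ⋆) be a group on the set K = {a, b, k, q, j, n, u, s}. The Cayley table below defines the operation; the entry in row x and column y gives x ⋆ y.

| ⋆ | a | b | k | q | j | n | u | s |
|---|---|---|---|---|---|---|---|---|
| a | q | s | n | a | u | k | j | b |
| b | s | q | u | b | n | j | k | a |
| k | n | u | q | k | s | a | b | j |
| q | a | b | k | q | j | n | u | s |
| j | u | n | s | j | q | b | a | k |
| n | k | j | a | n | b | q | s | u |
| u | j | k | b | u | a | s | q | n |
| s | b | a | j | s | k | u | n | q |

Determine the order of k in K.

2

The identity element is q (its row matches the header).
k^1 = k
k^2 = k ⋆ k = q
The first power of k equal to the identity is k^2, so ord(k) = 2.
(Structurally, K here is isomorphic to the elementary abelian group (Z_2)^3.)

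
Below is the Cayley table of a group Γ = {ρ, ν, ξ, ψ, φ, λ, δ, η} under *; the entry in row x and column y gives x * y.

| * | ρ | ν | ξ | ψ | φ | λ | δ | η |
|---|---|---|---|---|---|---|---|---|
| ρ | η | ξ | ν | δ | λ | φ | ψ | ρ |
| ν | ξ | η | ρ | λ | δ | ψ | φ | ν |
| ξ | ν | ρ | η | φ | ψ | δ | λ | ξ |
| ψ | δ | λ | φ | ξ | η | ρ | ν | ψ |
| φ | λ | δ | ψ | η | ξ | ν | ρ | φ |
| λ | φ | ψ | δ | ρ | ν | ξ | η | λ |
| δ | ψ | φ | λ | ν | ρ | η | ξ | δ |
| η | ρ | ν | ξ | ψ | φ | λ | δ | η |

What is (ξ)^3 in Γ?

ξ

ξ^1 = ξ
ξ^2 = ξ * ξ = η
ξ^3 = η * ξ = ξ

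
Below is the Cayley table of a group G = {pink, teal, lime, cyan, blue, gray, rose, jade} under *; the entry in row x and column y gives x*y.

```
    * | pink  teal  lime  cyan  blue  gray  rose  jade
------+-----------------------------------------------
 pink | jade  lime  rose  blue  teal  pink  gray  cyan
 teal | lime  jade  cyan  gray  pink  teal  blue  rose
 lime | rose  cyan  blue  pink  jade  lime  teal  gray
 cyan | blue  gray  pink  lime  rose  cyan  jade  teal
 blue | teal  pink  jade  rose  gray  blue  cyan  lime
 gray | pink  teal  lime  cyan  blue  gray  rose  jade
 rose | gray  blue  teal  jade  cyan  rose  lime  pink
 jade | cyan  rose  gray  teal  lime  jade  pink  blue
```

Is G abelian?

Yes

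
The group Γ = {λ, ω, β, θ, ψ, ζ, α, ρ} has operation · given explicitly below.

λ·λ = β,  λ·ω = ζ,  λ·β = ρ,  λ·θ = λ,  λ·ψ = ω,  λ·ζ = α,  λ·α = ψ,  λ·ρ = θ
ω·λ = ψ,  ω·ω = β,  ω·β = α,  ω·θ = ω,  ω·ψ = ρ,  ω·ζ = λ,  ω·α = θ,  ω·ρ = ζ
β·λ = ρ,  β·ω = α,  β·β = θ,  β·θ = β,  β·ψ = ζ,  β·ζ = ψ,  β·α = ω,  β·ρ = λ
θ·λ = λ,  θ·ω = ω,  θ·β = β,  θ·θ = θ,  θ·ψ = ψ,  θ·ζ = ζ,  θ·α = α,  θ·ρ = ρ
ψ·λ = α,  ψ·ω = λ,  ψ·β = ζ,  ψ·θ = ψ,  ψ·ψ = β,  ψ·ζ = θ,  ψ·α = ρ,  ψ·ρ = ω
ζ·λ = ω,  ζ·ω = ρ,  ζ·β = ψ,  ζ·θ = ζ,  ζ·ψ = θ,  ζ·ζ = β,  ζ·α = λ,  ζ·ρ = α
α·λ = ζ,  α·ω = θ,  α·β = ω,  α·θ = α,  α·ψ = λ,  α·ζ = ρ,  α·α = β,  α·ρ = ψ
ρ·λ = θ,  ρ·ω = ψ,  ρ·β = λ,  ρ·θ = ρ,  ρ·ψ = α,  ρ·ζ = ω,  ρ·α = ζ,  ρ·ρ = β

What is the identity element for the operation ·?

θ

The identity e satisfies e·x = x for all x, so its row in the table reproduces the column headers.
Row θ reads: λ, ω, β, θ, ψ, ζ, α, ρ — exactly the header order. So θ is the identity.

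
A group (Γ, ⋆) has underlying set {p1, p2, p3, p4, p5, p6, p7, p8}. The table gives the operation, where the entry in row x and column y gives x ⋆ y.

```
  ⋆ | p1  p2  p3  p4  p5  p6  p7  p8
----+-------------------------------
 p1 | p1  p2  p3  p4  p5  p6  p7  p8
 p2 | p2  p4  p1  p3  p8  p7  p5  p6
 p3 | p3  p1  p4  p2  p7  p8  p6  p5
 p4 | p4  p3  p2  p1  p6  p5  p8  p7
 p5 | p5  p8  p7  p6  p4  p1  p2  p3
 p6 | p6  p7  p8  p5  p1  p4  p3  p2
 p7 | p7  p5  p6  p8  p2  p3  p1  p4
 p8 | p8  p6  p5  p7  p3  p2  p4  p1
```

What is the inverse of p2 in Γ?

First locate the identity: row p1 matches the header, so p1 is the identity.
Scan row p2 for p1: p2 ⋆ p3 = p1. Hence p2^(-1) = p3.

p3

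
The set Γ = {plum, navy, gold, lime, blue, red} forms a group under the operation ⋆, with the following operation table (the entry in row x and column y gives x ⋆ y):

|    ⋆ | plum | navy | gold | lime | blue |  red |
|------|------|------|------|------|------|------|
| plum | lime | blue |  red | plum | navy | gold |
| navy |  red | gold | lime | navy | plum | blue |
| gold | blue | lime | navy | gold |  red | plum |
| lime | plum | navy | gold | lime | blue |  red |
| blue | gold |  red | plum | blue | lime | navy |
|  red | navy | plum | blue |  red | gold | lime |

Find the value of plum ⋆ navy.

blue

Read row plum, column navy: plum ⋆ navy = blue.
(Structurally, Γ here is isomorphic to the symmetric group S_3.)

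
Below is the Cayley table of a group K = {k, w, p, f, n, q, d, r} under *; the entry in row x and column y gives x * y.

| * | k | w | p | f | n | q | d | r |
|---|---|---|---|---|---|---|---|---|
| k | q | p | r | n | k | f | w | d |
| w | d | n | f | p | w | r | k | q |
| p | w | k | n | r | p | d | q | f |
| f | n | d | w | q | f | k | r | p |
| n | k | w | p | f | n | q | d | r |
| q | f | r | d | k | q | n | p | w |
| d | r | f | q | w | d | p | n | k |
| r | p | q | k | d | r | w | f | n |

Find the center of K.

An element z is central iff its row equals its column in the table.
For w: w * k = d ≠ p = k * w, so w ∉ Z.
Checking each element this way leaves Z(K) = {n, q}.

{n, q}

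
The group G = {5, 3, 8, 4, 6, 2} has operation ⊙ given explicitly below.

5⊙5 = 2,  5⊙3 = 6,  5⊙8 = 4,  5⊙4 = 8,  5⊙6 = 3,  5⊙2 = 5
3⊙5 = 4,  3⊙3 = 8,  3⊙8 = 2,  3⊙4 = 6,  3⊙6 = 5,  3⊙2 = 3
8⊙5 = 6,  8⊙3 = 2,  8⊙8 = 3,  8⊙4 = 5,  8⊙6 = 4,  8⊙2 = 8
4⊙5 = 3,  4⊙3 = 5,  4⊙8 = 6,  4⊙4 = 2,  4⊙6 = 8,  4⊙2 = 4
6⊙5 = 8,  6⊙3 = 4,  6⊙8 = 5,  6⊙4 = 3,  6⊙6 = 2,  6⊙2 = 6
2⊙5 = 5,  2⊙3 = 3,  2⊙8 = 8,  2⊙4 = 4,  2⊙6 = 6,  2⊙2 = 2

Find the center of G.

{2}

An element z is central iff its row equals its column in the table.
For 3: 3 ⊙ 5 = 4 ≠ 6 = 5 ⊙ 3, so 3 ∉ Z.
Checking each element this way leaves Z(G) = {2}.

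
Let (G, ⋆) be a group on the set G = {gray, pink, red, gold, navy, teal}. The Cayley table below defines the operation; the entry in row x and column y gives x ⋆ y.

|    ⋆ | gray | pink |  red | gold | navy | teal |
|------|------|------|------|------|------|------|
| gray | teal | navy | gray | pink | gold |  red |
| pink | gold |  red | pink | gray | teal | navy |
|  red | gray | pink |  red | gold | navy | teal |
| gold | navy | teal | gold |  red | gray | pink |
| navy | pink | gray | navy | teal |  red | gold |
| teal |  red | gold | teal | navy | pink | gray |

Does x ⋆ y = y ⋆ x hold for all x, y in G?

teal ⋆ navy = pink but navy ⋆ teal = gold.
Since teal and navy do not commute, G is not abelian.

No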